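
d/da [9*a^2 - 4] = 18*a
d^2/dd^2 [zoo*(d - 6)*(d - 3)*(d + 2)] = zoo*(d + 1)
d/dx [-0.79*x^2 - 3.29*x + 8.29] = -1.58*x - 3.29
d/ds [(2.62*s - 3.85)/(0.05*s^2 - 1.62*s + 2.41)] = (-0.131*s^2 + 0.385*s + 0.0771999999999995)/(0.0025*s^4 - 0.162*s^3 + 2.8654*s^2 - 7.8084*s + 5.8081)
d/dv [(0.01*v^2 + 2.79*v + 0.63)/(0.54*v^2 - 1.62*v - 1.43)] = (-1.5228*v^2 - 0.709*v - 2.9691)/(0.2916*v^4 - 1.7496*v^3 + 1.08*v^2 + 4.6332*v + 2.0449)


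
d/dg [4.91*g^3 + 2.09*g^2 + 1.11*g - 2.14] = 14.73*g^2 + 4.18*g + 1.11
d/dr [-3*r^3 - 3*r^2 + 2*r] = -9*r^2 - 6*r + 2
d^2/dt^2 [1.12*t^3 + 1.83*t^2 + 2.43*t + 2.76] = 6.72*t + 3.66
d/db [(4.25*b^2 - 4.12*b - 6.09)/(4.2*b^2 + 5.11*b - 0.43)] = (39.0215*b^2 + 47.501*b + 32.8915)/(17.64*b^4 + 42.924*b^3 + 22.5001*b^2 - 4.3946*b + 0.1849)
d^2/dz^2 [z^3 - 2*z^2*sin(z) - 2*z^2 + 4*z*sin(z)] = 2*z^2*sin(z) - 4*z*sin(z) - 8*z*cos(z) + 6*z - 4*sin(z) + 8*cos(z) - 4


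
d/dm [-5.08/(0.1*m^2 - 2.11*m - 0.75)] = (1.016*m - 10.7188)/(-0.1*m^2 + 2.11*m + 0.75)^2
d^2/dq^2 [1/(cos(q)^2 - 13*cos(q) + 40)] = (-4*sin(q)^4 + 11*sin(q)^2 - 2275*cos(q)/4 + 39*cos(3*q)/4 + 251)/((cos(q) - 8)^3*(cos(q) - 5)^3)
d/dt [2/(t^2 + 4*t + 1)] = 4*(-t - 2)/(t^2 + 4*t + 1)^2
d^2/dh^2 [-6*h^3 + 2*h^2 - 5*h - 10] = 4 - 36*h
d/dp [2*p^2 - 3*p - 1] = 4*p - 3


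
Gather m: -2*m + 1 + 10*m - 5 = 8*m - 4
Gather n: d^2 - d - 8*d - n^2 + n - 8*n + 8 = d^2 - 9*d - n^2 - 7*n + 8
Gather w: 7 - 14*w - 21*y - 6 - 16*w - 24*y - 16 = -30*w - 45*y - 15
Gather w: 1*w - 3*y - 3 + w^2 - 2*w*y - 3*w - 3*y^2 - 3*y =w^2 + w*(-2*y - 2) - 3*y^2 - 6*y - 3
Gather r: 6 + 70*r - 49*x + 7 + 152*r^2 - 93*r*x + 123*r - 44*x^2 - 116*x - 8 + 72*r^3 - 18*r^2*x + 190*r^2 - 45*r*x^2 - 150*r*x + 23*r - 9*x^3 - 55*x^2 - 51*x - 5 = 72*r^3 + r^2*(342 - 18*x) + r*(-45*x^2 - 243*x + 216) - 9*x^3 - 99*x^2 - 216*x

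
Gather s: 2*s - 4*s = -2*s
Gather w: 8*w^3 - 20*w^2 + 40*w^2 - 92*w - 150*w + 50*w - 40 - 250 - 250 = 8*w^3 + 20*w^2 - 192*w - 540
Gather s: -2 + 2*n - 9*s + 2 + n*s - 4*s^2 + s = 2*n - 4*s^2 + s*(n - 8)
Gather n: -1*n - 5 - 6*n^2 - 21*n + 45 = -6*n^2 - 22*n + 40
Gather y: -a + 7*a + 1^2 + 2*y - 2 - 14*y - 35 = 6*a - 12*y - 36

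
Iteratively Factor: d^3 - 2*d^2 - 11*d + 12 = (d - 1)*(d^2 - d - 12) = (d - 1)*(d + 3)*(d - 4)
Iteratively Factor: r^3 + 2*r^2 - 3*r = (r + 3)*(r^2 - r) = r*(r + 3)*(r - 1)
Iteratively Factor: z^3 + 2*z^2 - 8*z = (z - 2)*(z^2 + 4*z) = z*(z - 2)*(z + 4)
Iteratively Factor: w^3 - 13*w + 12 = (w - 1)*(w^2 + w - 12) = (w - 3)*(w - 1)*(w + 4)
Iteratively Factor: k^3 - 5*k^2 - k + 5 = (k - 5)*(k^2 - 1) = (k - 5)*(k + 1)*(k - 1)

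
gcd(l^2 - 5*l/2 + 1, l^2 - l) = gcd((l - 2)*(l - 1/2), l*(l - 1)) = 1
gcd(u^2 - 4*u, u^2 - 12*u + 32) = u - 4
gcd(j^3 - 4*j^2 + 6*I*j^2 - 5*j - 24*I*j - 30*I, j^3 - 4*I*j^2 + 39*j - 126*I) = j + 6*I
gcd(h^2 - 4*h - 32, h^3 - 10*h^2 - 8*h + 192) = h^2 - 4*h - 32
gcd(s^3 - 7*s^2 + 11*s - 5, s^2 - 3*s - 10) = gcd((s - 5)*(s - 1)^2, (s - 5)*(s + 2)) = s - 5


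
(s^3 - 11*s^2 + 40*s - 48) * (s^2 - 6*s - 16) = s^5 - 17*s^4 + 90*s^3 - 112*s^2 - 352*s + 768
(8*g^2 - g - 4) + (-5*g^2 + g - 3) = 3*g^2 - 7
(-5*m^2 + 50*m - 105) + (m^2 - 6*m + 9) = -4*m^2 + 44*m - 96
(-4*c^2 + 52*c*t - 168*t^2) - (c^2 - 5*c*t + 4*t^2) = -5*c^2 + 57*c*t - 172*t^2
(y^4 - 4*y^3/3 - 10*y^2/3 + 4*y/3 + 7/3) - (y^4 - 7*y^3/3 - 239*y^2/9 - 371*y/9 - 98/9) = y^3 + 209*y^2/9 + 383*y/9 + 119/9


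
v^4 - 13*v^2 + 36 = (v - 3)*(v - 2)*(v + 2)*(v + 3)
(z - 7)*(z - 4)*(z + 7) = z^3 - 4*z^2 - 49*z + 196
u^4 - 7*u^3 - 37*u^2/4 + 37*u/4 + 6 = (u - 8)*(u - 1)*(u + 1/2)*(u + 3/2)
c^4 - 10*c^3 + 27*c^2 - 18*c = c*(c - 6)*(c - 3)*(c - 1)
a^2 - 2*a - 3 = (a - 3)*(a + 1)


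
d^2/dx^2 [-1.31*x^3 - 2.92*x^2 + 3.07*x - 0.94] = -7.86*x - 5.84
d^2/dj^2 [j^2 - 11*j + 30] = 2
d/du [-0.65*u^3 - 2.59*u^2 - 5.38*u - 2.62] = -1.95*u^2 - 5.18*u - 5.38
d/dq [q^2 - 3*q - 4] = 2*q - 3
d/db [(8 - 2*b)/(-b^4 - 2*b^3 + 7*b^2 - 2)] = 2*(b^4 + 2*b^3 - 7*b^2 - 2*b*(b - 4)*(2*b^2 + 3*b - 7) + 2)/(b^4 + 2*b^3 - 7*b^2 + 2)^2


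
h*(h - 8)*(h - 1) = h^3 - 9*h^2 + 8*h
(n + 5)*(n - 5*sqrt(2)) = n^2 - 5*sqrt(2)*n + 5*n - 25*sqrt(2)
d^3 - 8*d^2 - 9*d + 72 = (d - 8)*(d - 3)*(d + 3)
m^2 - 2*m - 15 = (m - 5)*(m + 3)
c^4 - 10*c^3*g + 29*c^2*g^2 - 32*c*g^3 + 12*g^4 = (c - 6*g)*(c - 2*g)*(c - g)^2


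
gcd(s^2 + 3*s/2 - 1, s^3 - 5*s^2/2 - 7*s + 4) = s^2 + 3*s/2 - 1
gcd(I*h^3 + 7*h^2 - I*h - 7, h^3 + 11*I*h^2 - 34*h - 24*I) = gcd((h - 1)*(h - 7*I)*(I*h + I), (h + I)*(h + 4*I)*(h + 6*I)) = 1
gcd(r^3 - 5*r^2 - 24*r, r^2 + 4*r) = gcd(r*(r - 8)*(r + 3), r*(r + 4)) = r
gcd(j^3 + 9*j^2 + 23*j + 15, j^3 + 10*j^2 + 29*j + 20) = j^2 + 6*j + 5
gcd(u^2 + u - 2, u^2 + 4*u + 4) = u + 2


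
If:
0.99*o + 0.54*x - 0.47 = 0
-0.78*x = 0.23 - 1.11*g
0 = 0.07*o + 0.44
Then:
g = 8.92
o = -6.29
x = 12.39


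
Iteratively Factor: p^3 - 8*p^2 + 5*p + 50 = (p + 2)*(p^2 - 10*p + 25) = (p - 5)*(p + 2)*(p - 5)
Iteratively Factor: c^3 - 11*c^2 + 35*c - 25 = (c - 5)*(c^2 - 6*c + 5) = (c - 5)^2*(c - 1)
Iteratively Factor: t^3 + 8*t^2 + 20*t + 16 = (t + 2)*(t^2 + 6*t + 8) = (t + 2)*(t + 4)*(t + 2)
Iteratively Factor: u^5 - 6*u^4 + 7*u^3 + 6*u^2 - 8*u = (u + 1)*(u^4 - 7*u^3 + 14*u^2 - 8*u) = (u - 1)*(u + 1)*(u^3 - 6*u^2 + 8*u) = (u - 2)*(u - 1)*(u + 1)*(u^2 - 4*u) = (u - 4)*(u - 2)*(u - 1)*(u + 1)*(u)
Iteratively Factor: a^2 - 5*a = (a - 5)*(a)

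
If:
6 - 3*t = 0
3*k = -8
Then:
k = -8/3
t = 2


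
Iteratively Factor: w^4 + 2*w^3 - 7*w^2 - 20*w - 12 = (w + 1)*(w^3 + w^2 - 8*w - 12) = (w + 1)*(w + 2)*(w^2 - w - 6) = (w + 1)*(w + 2)^2*(w - 3)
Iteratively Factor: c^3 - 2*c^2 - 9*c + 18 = (c - 3)*(c^2 + c - 6) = (c - 3)*(c + 3)*(c - 2)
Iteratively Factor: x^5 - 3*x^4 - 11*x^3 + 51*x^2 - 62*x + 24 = (x - 2)*(x^4 - x^3 - 13*x^2 + 25*x - 12) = (x - 2)*(x - 1)*(x^3 - 13*x + 12) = (x - 2)*(x - 1)^2*(x^2 + x - 12) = (x - 3)*(x - 2)*(x - 1)^2*(x + 4)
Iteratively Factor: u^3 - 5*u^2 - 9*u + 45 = (u - 3)*(u^2 - 2*u - 15) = (u - 3)*(u + 3)*(u - 5)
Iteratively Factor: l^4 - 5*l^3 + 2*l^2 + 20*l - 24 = (l + 2)*(l^3 - 7*l^2 + 16*l - 12) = (l - 3)*(l + 2)*(l^2 - 4*l + 4) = (l - 3)*(l - 2)*(l + 2)*(l - 2)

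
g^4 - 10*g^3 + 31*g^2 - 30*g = g*(g - 5)*(g - 3)*(g - 2)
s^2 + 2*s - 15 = (s - 3)*(s + 5)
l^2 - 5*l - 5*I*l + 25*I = (l - 5)*(l - 5*I)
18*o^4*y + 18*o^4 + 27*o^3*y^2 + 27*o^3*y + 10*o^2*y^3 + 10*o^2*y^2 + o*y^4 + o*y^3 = (o + y)*(3*o + y)*(6*o + y)*(o*y + o)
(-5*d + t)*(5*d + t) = -25*d^2 + t^2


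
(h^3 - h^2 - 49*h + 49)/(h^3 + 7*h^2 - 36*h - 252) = (h^2 - 8*h + 7)/(h^2 - 36)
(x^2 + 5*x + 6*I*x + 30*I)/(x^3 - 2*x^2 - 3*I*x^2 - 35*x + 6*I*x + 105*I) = (x + 6*I)/(x^2 - x*(7 + 3*I) + 21*I)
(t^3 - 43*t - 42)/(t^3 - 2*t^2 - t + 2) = (t^2 - t - 42)/(t^2 - 3*t + 2)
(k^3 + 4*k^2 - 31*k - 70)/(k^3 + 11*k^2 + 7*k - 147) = (k^2 - 3*k - 10)/(k^2 + 4*k - 21)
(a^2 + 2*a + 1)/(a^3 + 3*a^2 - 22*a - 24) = (a + 1)/(a^2 + 2*a - 24)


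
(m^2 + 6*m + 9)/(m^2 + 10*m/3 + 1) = 3*(m + 3)/(3*m + 1)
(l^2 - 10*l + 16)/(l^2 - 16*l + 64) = (l - 2)/(l - 8)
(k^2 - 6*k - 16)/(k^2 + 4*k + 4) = (k - 8)/(k + 2)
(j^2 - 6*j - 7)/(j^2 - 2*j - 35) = (j + 1)/(j + 5)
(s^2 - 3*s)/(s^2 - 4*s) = (s - 3)/(s - 4)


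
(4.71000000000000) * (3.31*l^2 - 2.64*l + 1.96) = 15.5901*l^2 - 12.4344*l + 9.2316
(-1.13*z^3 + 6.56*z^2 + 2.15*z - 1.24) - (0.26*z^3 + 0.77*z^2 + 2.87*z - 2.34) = -1.39*z^3 + 5.79*z^2 - 0.72*z + 1.1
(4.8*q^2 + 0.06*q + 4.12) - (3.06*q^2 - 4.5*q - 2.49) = 1.74*q^2 + 4.56*q + 6.61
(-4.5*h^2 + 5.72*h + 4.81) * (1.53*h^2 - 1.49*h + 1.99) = -6.885*h^4 + 15.4566*h^3 - 10.1185*h^2 + 4.2159*h + 9.5719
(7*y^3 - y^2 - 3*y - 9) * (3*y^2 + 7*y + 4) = 21*y^5 + 46*y^4 + 12*y^3 - 52*y^2 - 75*y - 36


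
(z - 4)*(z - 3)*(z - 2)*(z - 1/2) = z^4 - 19*z^3/2 + 61*z^2/2 - 37*z + 12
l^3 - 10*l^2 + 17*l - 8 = (l - 8)*(l - 1)^2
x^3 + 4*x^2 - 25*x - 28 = (x - 4)*(x + 1)*(x + 7)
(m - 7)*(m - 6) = m^2 - 13*m + 42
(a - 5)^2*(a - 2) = a^3 - 12*a^2 + 45*a - 50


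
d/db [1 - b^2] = -2*b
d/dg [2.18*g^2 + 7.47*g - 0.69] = 4.36*g + 7.47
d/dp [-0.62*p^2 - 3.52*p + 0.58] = -1.24*p - 3.52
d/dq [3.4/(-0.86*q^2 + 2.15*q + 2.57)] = (5.848*q - 7.31)/(-0.86*q^2 + 2.15*q + 2.57)^2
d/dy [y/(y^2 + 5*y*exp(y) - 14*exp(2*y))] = (y^2 - y*(5*y*exp(y) + 2*y - 28*exp(2*y) + 5*exp(y)) + 5*y*exp(y) - 14*exp(2*y))/(y^2 + 5*y*exp(y) - 14*exp(2*y))^2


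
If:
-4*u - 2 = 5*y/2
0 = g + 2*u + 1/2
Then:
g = 5*y/4 + 1/2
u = -5*y/8 - 1/2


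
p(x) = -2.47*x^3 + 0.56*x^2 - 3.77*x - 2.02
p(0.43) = -3.73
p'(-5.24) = -213.10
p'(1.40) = -16.73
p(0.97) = -7.40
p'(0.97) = -9.66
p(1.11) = -8.89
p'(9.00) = -593.90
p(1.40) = -12.98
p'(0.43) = -4.66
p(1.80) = -21.40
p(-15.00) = 8516.78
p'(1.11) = -11.66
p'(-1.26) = -16.95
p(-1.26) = 8.56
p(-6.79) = 822.62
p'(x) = -7.41*x^2 + 1.12*x - 3.77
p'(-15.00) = -1687.82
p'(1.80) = -25.76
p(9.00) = -1791.22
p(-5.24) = 388.49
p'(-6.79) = -353.01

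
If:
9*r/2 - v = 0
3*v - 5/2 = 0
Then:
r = 5/27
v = 5/6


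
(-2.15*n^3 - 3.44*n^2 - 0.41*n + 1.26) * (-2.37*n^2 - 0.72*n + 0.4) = 5.0955*n^5 + 9.7008*n^4 + 2.5885*n^3 - 4.067*n^2 - 1.0712*n + 0.504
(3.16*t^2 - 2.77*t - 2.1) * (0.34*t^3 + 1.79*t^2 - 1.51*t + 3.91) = 1.0744*t^5 + 4.7146*t^4 - 10.4439*t^3 + 12.7793*t^2 - 7.6597*t - 8.211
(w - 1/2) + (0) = w - 1/2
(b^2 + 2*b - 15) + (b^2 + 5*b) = 2*b^2 + 7*b - 15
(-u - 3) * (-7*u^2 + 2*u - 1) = 7*u^3 + 19*u^2 - 5*u + 3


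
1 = 1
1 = 1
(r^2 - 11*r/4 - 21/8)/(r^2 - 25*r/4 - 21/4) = (r - 7/2)/(r - 7)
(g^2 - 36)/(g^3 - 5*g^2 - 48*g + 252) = (g + 6)/(g^2 + g - 42)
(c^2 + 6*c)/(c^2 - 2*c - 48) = c/(c - 8)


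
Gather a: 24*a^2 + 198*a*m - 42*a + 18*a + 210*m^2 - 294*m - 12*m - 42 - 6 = 24*a^2 + a*(198*m - 24) + 210*m^2 - 306*m - 48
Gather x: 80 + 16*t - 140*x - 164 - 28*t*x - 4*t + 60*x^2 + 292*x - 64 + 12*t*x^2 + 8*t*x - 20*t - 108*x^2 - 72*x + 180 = -8*t + x^2*(12*t - 48) + x*(80 - 20*t) + 32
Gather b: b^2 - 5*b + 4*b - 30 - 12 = b^2 - b - 42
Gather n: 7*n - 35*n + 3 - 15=-28*n - 12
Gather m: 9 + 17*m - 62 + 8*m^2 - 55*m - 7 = 8*m^2 - 38*m - 60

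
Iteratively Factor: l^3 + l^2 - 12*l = (l + 4)*(l^2 - 3*l) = l*(l + 4)*(l - 3)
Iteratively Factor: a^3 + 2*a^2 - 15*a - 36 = (a + 3)*(a^2 - a - 12) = (a + 3)^2*(a - 4)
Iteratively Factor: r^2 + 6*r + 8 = (r + 2)*(r + 4)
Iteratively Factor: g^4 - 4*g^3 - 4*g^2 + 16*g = (g)*(g^3 - 4*g^2 - 4*g + 16) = g*(g - 2)*(g^2 - 2*g - 8) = g*(g - 2)*(g + 2)*(g - 4)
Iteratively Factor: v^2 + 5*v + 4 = (v + 4)*(v + 1)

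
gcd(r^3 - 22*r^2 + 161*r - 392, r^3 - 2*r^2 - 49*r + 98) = r - 7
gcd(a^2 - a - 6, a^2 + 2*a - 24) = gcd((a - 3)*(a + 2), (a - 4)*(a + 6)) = 1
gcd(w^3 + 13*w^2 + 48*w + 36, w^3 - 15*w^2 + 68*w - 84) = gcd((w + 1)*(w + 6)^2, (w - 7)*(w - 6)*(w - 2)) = 1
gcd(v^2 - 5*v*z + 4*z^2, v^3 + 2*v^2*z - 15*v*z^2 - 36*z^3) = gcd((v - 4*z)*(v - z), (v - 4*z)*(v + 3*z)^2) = -v + 4*z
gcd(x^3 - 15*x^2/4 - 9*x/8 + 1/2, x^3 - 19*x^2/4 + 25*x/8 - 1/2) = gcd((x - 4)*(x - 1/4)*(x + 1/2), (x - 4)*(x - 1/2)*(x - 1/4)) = x^2 - 17*x/4 + 1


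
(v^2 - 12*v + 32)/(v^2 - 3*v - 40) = (v - 4)/(v + 5)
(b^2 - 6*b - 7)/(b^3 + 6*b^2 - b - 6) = (b - 7)/(b^2 + 5*b - 6)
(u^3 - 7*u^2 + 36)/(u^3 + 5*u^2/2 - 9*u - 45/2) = 2*(u^2 - 4*u - 12)/(2*u^2 + 11*u + 15)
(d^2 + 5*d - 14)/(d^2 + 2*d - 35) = (d - 2)/(d - 5)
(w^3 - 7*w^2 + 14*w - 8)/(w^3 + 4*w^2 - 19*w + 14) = (w - 4)/(w + 7)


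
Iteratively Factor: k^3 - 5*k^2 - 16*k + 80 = (k - 5)*(k^2 - 16) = (k - 5)*(k - 4)*(k + 4)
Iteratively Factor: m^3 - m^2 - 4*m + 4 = (m - 1)*(m^2 - 4) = (m - 1)*(m + 2)*(m - 2)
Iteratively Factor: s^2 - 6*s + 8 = (s - 2)*(s - 4)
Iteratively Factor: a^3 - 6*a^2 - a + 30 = (a - 3)*(a^2 - 3*a - 10) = (a - 5)*(a - 3)*(a + 2)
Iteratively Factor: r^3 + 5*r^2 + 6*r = (r)*(r^2 + 5*r + 6) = r*(r + 3)*(r + 2)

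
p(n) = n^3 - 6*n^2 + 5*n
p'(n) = 3*n^2 - 12*n + 5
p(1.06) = -0.25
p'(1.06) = -4.35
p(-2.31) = -55.89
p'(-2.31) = 48.73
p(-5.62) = -395.11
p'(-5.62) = 167.19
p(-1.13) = -14.75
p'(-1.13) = 22.39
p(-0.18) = -1.10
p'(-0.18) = 7.26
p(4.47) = -8.22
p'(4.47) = 11.30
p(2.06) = -6.42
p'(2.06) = -6.99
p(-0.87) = -9.55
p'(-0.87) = 17.71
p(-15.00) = -4800.00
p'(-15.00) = 860.00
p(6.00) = 30.00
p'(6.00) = 41.00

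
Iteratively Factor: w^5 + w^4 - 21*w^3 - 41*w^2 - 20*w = (w + 4)*(w^4 - 3*w^3 - 9*w^2 - 5*w) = (w - 5)*(w + 4)*(w^3 + 2*w^2 + w) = w*(w - 5)*(w + 4)*(w^2 + 2*w + 1) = w*(w - 5)*(w + 1)*(w + 4)*(w + 1)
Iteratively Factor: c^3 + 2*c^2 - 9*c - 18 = (c + 2)*(c^2 - 9) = (c + 2)*(c + 3)*(c - 3)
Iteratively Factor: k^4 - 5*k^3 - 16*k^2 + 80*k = (k - 4)*(k^3 - k^2 - 20*k) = (k - 4)*(k + 4)*(k^2 - 5*k) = k*(k - 4)*(k + 4)*(k - 5)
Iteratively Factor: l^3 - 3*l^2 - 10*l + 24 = (l - 4)*(l^2 + l - 6) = (l - 4)*(l - 2)*(l + 3)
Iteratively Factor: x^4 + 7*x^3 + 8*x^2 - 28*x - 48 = (x + 3)*(x^3 + 4*x^2 - 4*x - 16) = (x + 2)*(x + 3)*(x^2 + 2*x - 8) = (x + 2)*(x + 3)*(x + 4)*(x - 2)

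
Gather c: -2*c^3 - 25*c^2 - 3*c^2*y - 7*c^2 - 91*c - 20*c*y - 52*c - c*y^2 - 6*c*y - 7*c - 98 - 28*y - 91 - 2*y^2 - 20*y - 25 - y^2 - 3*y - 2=-2*c^3 + c^2*(-3*y - 32) + c*(-y^2 - 26*y - 150) - 3*y^2 - 51*y - 216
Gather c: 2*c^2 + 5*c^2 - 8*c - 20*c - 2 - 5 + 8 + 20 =7*c^2 - 28*c + 21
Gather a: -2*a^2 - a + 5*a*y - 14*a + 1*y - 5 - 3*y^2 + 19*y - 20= -2*a^2 + a*(5*y - 15) - 3*y^2 + 20*y - 25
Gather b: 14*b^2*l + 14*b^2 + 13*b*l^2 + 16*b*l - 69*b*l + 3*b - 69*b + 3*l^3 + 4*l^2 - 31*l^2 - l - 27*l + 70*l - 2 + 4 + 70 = b^2*(14*l + 14) + b*(13*l^2 - 53*l - 66) + 3*l^3 - 27*l^2 + 42*l + 72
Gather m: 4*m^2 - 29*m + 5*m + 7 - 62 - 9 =4*m^2 - 24*m - 64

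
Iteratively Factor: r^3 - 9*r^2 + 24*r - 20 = (r - 2)*(r^2 - 7*r + 10) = (r - 2)^2*(r - 5)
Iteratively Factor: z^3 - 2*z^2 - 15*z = (z - 5)*(z^2 + 3*z) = z*(z - 5)*(z + 3)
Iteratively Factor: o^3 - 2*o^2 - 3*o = (o - 3)*(o^2 + o) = o*(o - 3)*(o + 1)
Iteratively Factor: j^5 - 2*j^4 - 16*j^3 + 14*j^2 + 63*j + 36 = (j + 3)*(j^4 - 5*j^3 - j^2 + 17*j + 12) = (j - 4)*(j + 3)*(j^3 - j^2 - 5*j - 3) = (j - 4)*(j - 3)*(j + 3)*(j^2 + 2*j + 1) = (j - 4)*(j - 3)*(j + 1)*(j + 3)*(j + 1)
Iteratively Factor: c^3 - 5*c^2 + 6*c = (c - 3)*(c^2 - 2*c) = c*(c - 3)*(c - 2)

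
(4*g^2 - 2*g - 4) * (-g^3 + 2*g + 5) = -4*g^5 + 2*g^4 + 12*g^3 + 16*g^2 - 18*g - 20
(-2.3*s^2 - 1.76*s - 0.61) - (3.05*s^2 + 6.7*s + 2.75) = -5.35*s^2 - 8.46*s - 3.36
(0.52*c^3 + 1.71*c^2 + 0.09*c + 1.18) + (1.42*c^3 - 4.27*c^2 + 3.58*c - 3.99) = 1.94*c^3 - 2.56*c^2 + 3.67*c - 2.81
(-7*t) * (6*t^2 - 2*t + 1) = -42*t^3 + 14*t^2 - 7*t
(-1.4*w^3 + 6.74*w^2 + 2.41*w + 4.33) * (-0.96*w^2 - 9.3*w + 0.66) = 1.344*w^5 + 6.5496*w^4 - 65.9196*w^3 - 22.1214*w^2 - 38.6784*w + 2.8578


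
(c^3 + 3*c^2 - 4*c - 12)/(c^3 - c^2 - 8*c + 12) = (c + 2)/(c - 2)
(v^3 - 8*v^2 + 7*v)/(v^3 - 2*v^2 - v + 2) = v*(v - 7)/(v^2 - v - 2)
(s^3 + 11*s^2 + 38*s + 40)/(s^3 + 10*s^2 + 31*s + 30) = (s + 4)/(s + 3)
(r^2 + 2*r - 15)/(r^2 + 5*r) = (r - 3)/r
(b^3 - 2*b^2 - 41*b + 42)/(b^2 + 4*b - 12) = (b^2 - 8*b + 7)/(b - 2)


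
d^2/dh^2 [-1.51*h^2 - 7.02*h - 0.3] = -3.02000000000000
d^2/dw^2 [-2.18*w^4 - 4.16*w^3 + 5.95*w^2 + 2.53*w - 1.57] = -26.16*w^2 - 24.96*w + 11.9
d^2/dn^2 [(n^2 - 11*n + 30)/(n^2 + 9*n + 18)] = 8*(-5*n^3 + 9*n^2 + 351*n + 999)/(n^6 + 27*n^5 + 297*n^4 + 1701*n^3 + 5346*n^2 + 8748*n + 5832)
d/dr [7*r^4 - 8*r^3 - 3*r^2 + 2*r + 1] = 28*r^3 - 24*r^2 - 6*r + 2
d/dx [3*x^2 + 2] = 6*x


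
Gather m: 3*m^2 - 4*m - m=3*m^2 - 5*m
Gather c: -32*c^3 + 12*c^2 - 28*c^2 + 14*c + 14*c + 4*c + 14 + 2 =-32*c^3 - 16*c^2 + 32*c + 16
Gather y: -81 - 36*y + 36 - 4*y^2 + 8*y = -4*y^2 - 28*y - 45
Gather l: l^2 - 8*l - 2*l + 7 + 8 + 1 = l^2 - 10*l + 16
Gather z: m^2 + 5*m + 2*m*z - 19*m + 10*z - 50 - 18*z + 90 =m^2 - 14*m + z*(2*m - 8) + 40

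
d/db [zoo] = 0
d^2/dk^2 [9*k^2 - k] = 18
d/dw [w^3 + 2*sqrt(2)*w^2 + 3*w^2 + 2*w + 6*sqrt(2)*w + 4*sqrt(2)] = 3*w^2 + 4*sqrt(2)*w + 6*w + 2 + 6*sqrt(2)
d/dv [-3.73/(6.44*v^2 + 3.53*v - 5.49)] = (48.0424*v + 13.1669)/(6.44*v^2 + 3.53*v - 5.49)^2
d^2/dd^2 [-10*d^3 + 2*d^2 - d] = 4 - 60*d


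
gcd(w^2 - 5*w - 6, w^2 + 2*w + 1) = w + 1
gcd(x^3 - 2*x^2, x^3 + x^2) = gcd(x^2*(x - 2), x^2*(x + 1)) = x^2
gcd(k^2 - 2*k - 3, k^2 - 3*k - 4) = k + 1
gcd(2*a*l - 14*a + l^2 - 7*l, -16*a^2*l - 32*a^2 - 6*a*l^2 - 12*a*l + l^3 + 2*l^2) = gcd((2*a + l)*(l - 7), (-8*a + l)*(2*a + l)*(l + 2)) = 2*a + l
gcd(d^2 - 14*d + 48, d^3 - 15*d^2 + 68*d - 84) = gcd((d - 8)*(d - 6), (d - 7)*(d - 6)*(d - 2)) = d - 6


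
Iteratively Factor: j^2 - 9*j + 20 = (j - 5)*(j - 4)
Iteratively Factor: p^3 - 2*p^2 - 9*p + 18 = (p + 3)*(p^2 - 5*p + 6) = (p - 2)*(p + 3)*(p - 3)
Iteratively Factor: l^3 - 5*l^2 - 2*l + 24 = (l + 2)*(l^2 - 7*l + 12) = (l - 3)*(l + 2)*(l - 4)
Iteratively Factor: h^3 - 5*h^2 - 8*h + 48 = (h + 3)*(h^2 - 8*h + 16) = (h - 4)*(h + 3)*(h - 4)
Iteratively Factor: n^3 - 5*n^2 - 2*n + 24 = (n - 4)*(n^2 - n - 6) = (n - 4)*(n - 3)*(n + 2)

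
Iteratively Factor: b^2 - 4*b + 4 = (b - 2)*(b - 2)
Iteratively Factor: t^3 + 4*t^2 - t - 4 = (t + 1)*(t^2 + 3*t - 4) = (t + 1)*(t + 4)*(t - 1)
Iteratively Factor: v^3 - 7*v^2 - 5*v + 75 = (v - 5)*(v^2 - 2*v - 15) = (v - 5)^2*(v + 3)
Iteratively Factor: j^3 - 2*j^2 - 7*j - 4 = (j - 4)*(j^2 + 2*j + 1) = (j - 4)*(j + 1)*(j + 1)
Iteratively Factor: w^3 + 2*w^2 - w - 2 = (w + 1)*(w^2 + w - 2) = (w - 1)*(w + 1)*(w + 2)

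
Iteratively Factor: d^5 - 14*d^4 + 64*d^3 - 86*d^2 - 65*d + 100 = (d - 5)*(d^4 - 9*d^3 + 19*d^2 + 9*d - 20) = (d - 5)*(d + 1)*(d^3 - 10*d^2 + 29*d - 20) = (d - 5)*(d - 4)*(d + 1)*(d^2 - 6*d + 5) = (d - 5)*(d - 4)*(d - 1)*(d + 1)*(d - 5)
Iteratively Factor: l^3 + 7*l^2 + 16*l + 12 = (l + 2)*(l^2 + 5*l + 6) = (l + 2)*(l + 3)*(l + 2)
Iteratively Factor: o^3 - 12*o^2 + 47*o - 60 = (o - 4)*(o^2 - 8*o + 15) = (o - 5)*(o - 4)*(o - 3)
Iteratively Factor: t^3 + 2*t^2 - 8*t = (t)*(t^2 + 2*t - 8) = t*(t - 2)*(t + 4)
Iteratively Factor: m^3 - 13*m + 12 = (m - 1)*(m^2 + m - 12) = (m - 3)*(m - 1)*(m + 4)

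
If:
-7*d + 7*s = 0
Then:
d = s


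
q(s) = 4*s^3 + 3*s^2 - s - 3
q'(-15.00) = 2609.00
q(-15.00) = -12813.00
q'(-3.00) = 89.00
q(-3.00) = -81.00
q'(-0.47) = -1.17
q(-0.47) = -2.28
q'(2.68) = 101.27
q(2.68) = 92.86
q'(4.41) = 258.84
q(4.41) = 394.00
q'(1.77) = 47.21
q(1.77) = 26.81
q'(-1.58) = 19.48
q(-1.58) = -9.71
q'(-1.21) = 9.31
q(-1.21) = -4.48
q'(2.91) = 118.08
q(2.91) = 118.06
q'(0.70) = 9.08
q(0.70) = -0.86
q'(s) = 12*s^2 + 6*s - 1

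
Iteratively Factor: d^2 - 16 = (d - 4)*(d + 4)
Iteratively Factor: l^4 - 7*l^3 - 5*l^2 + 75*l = (l + 3)*(l^3 - 10*l^2 + 25*l) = l*(l + 3)*(l^2 - 10*l + 25) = l*(l - 5)*(l + 3)*(l - 5)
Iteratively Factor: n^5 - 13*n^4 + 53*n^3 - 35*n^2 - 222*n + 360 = (n - 4)*(n^4 - 9*n^3 + 17*n^2 + 33*n - 90) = (n - 4)*(n - 3)*(n^3 - 6*n^2 - n + 30) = (n - 4)*(n - 3)*(n + 2)*(n^2 - 8*n + 15) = (n - 4)*(n - 3)^2*(n + 2)*(n - 5)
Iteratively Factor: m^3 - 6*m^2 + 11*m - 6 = (m - 3)*(m^2 - 3*m + 2) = (m - 3)*(m - 1)*(m - 2)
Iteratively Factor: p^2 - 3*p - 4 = (p + 1)*(p - 4)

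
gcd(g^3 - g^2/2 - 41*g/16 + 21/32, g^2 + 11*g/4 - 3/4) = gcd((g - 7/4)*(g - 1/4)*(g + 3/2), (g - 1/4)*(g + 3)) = g - 1/4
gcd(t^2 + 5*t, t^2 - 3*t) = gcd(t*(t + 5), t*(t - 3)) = t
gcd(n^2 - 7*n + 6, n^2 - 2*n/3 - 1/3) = n - 1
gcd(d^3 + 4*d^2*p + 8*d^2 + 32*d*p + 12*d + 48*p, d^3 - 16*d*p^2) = d + 4*p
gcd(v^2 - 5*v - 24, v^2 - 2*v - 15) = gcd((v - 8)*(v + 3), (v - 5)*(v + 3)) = v + 3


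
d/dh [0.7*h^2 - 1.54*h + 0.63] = 1.4*h - 1.54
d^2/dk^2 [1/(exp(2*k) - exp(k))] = -((exp(k) - 1)*(4*exp(k) - 1) - 2*(2*exp(k) - 1)^2)*exp(-k)/(exp(k) - 1)^3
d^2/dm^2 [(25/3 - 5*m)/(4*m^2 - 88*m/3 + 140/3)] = 5*(27*(m - 3)*(3*m^2 - 22*m + 35) - 4*(3*m - 11)^2*(3*m - 5))/(2*(3*m^2 - 22*m + 35)^3)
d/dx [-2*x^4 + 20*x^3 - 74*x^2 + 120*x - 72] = -8*x^3 + 60*x^2 - 148*x + 120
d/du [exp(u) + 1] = exp(u)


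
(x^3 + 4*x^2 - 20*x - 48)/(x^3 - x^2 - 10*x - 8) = (x + 6)/(x + 1)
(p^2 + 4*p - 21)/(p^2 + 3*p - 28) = (p - 3)/(p - 4)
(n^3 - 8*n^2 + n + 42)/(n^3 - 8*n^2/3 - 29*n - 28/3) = 3*(n^2 - n - 6)/(3*n^2 + 13*n + 4)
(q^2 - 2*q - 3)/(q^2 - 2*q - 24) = (-q^2 + 2*q + 3)/(-q^2 + 2*q + 24)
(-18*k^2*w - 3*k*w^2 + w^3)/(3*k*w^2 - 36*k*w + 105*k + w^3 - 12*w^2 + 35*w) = w*(-6*k + w)/(w^2 - 12*w + 35)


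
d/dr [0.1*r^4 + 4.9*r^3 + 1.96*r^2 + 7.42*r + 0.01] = 0.4*r^3 + 14.7*r^2 + 3.92*r + 7.42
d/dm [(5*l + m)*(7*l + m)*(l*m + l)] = l*(35*l^2 + 24*l*m + 12*l + 3*m^2 + 2*m)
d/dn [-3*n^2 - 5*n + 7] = -6*n - 5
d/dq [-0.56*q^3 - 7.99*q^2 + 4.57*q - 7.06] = -1.68*q^2 - 15.98*q + 4.57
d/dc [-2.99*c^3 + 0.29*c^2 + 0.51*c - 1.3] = -8.97*c^2 + 0.58*c + 0.51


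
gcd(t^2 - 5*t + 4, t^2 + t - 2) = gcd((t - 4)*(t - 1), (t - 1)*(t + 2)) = t - 1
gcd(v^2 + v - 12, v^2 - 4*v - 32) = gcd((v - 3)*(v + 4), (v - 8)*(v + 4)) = v + 4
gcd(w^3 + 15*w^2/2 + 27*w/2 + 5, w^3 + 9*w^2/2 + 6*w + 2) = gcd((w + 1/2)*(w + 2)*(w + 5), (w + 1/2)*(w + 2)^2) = w^2 + 5*w/2 + 1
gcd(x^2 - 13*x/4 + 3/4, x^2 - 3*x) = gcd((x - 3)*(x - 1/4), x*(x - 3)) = x - 3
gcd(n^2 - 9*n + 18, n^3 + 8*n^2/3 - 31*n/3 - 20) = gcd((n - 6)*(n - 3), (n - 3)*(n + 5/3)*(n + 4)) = n - 3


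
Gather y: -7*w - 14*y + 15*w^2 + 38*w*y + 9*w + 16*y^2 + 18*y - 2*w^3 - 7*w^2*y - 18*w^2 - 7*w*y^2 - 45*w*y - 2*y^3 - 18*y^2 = -2*w^3 - 3*w^2 + 2*w - 2*y^3 + y^2*(-7*w - 2) + y*(-7*w^2 - 7*w + 4)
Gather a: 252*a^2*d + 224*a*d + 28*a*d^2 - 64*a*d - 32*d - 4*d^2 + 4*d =252*a^2*d + a*(28*d^2 + 160*d) - 4*d^2 - 28*d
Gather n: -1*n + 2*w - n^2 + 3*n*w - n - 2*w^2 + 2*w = -n^2 + n*(3*w - 2) - 2*w^2 + 4*w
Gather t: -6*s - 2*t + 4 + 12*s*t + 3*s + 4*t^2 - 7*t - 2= -3*s + 4*t^2 + t*(12*s - 9) + 2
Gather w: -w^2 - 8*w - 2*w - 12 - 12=-w^2 - 10*w - 24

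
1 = 1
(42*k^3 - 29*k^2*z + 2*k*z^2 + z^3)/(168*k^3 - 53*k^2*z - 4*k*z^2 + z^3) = (-2*k + z)/(-8*k + z)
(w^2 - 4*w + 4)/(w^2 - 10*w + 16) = (w - 2)/(w - 8)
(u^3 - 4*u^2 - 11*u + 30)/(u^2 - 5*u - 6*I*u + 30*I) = (u^2 + u - 6)/(u - 6*I)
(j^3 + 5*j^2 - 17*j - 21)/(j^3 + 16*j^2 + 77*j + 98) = (j^2 - 2*j - 3)/(j^2 + 9*j + 14)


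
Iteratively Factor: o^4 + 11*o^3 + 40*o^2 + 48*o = (o)*(o^3 + 11*o^2 + 40*o + 48) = o*(o + 3)*(o^2 + 8*o + 16) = o*(o + 3)*(o + 4)*(o + 4)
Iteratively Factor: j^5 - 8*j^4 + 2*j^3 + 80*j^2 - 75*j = (j - 1)*(j^4 - 7*j^3 - 5*j^2 + 75*j) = (j - 5)*(j - 1)*(j^3 - 2*j^2 - 15*j) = (j - 5)*(j - 1)*(j + 3)*(j^2 - 5*j) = (j - 5)^2*(j - 1)*(j + 3)*(j)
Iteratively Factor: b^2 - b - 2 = (b + 1)*(b - 2)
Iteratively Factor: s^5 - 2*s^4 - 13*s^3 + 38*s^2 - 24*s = (s + 4)*(s^4 - 6*s^3 + 11*s^2 - 6*s) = (s - 2)*(s + 4)*(s^3 - 4*s^2 + 3*s) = (s - 3)*(s - 2)*(s + 4)*(s^2 - s) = (s - 3)*(s - 2)*(s - 1)*(s + 4)*(s)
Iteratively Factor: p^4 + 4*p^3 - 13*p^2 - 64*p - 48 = (p + 1)*(p^3 + 3*p^2 - 16*p - 48) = (p + 1)*(p + 4)*(p^2 - p - 12) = (p + 1)*(p + 3)*(p + 4)*(p - 4)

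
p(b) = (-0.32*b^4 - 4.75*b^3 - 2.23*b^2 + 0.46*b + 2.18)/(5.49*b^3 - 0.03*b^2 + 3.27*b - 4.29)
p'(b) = (-16.47*b^2 + 0.06*b - 3.27)*(-0.32*b^4 - 4.75*b^3 - 2.23*b^2 + 0.46*b + 2.18)/(5.49*b^3 - 0.03*b^2 + 3.27*b - 4.29)^2 + (-1.28*b^3 - 14.25*b^2 - 4.46*b + 0.46)/(5.49*b^3 - 0.03*b^2 + 3.27*b - 4.29) = (-1.7568*b^6 + 0.0191999999999837*b^5 + 9.246*b^4 - 30.6246*b^3 + 17.9496*b^2 + 19.2642*b - 9.102)/(30.1401*b^6 - 0.3294*b^5 + 35.9055*b^4 - 47.3004*b^3 + 10.9503*b^2 - 28.0566*b + 18.4041)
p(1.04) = -1.04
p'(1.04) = 0.16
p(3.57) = -1.14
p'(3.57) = -0.05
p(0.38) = -0.64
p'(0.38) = -0.09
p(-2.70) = -0.50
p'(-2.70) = 0.03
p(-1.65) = -0.42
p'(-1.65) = 0.15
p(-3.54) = -0.51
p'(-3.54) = -0.01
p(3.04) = -1.11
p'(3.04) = -0.05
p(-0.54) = -0.29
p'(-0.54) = -0.18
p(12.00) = -1.59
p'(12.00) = -0.06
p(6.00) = -1.26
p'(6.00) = -0.05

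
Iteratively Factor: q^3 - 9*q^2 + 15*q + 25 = (q + 1)*(q^2 - 10*q + 25) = (q - 5)*(q + 1)*(q - 5)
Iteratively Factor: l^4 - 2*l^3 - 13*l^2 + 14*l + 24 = (l + 1)*(l^3 - 3*l^2 - 10*l + 24) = (l - 2)*(l + 1)*(l^2 - l - 12) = (l - 4)*(l - 2)*(l + 1)*(l + 3)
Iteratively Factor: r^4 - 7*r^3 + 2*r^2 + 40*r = (r + 2)*(r^3 - 9*r^2 + 20*r) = (r - 5)*(r + 2)*(r^2 - 4*r) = r*(r - 5)*(r + 2)*(r - 4)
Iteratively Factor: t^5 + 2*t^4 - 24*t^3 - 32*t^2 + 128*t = (t - 2)*(t^4 + 4*t^3 - 16*t^2 - 64*t) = (t - 4)*(t - 2)*(t^3 + 8*t^2 + 16*t) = (t - 4)*(t - 2)*(t + 4)*(t^2 + 4*t) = t*(t - 4)*(t - 2)*(t + 4)*(t + 4)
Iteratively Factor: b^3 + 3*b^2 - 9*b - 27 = (b - 3)*(b^2 + 6*b + 9) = (b - 3)*(b + 3)*(b + 3)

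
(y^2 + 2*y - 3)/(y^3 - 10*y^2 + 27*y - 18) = (y + 3)/(y^2 - 9*y + 18)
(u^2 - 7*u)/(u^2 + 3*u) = (u - 7)/(u + 3)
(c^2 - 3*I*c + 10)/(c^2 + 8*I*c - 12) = (c - 5*I)/(c + 6*I)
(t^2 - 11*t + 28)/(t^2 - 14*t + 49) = (t - 4)/(t - 7)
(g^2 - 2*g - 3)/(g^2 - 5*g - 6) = (g - 3)/(g - 6)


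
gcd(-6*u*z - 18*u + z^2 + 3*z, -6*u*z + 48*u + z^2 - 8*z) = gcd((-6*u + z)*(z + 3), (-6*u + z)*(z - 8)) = -6*u + z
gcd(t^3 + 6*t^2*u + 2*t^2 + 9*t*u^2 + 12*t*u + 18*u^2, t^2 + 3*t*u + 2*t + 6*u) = t^2 + 3*t*u + 2*t + 6*u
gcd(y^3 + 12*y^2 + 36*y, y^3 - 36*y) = y^2 + 6*y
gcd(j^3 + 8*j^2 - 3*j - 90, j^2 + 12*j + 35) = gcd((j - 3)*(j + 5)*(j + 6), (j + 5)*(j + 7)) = j + 5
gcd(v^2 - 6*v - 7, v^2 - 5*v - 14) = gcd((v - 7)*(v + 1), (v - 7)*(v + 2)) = v - 7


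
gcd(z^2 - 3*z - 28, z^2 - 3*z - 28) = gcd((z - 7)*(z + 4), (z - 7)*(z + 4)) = z^2 - 3*z - 28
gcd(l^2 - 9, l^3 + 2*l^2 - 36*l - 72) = 1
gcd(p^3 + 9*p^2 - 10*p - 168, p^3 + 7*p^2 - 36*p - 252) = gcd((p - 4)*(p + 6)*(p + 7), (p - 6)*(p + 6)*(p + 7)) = p^2 + 13*p + 42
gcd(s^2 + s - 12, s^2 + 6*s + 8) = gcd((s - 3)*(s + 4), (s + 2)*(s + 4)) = s + 4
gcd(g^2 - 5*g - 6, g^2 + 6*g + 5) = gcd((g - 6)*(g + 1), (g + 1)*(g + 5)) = g + 1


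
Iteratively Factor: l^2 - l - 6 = (l - 3)*(l + 2)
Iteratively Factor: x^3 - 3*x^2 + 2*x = (x)*(x^2 - 3*x + 2) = x*(x - 1)*(x - 2)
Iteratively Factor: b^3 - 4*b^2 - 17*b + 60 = (b - 5)*(b^2 + b - 12) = (b - 5)*(b - 3)*(b + 4)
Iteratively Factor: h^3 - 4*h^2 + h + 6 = (h - 2)*(h^2 - 2*h - 3) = (h - 2)*(h + 1)*(h - 3)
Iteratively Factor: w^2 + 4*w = (w)*(w + 4)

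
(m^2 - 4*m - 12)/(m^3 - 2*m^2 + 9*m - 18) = (m^2 - 4*m - 12)/(m^3 - 2*m^2 + 9*m - 18)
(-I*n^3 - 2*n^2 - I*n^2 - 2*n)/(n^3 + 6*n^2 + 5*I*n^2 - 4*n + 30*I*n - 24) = n*(-I*n^2 + n*(-2 - I) - 2)/(n^3 + n^2*(6 + 5*I) + 2*n*(-2 + 15*I) - 24)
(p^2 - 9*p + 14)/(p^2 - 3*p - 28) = (p - 2)/(p + 4)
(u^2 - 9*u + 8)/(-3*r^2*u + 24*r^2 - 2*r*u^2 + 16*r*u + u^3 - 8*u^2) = (1 - u)/(3*r^2 + 2*r*u - u^2)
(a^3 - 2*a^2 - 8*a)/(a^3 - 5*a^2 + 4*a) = (a + 2)/(a - 1)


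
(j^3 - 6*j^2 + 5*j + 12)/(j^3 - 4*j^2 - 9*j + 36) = (j + 1)/(j + 3)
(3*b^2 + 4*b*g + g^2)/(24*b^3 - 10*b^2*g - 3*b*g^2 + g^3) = (b + g)/(8*b^2 - 6*b*g + g^2)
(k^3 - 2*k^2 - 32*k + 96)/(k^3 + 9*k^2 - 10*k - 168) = (k - 4)/(k + 7)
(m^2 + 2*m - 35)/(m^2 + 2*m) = (m^2 + 2*m - 35)/(m*(m + 2))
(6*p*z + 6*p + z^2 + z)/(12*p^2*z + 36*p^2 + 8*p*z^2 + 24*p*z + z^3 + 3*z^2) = (z + 1)/(2*p*z + 6*p + z^2 + 3*z)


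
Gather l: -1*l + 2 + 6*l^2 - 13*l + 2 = 6*l^2 - 14*l + 4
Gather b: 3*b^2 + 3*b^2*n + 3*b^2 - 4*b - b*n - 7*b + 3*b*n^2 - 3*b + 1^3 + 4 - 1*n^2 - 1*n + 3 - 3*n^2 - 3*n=b^2*(3*n + 6) + b*(3*n^2 - n - 14) - 4*n^2 - 4*n + 8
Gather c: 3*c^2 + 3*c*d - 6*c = 3*c^2 + c*(3*d - 6)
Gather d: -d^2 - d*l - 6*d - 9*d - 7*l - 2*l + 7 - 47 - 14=-d^2 + d*(-l - 15) - 9*l - 54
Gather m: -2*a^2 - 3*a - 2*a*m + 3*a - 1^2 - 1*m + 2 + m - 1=-2*a^2 - 2*a*m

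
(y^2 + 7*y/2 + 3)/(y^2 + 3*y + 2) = (y + 3/2)/(y + 1)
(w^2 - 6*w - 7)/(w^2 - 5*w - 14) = (w + 1)/(w + 2)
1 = 1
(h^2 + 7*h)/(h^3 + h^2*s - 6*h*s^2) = (h + 7)/(h^2 + h*s - 6*s^2)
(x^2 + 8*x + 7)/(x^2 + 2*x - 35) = (x + 1)/(x - 5)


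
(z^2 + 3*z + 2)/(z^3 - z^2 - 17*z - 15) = (z + 2)/(z^2 - 2*z - 15)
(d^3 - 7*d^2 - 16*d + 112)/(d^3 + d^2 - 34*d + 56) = (d^2 - 3*d - 28)/(d^2 + 5*d - 14)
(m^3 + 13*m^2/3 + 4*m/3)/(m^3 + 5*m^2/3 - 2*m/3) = (3*m^2 + 13*m + 4)/(3*m^2 + 5*m - 2)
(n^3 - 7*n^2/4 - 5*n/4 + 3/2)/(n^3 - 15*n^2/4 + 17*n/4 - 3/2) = (n + 1)/(n - 1)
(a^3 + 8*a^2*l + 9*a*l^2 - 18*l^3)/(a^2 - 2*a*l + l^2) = (a^2 + 9*a*l + 18*l^2)/(a - l)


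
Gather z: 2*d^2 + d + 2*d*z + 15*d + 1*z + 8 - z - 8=2*d^2 + 2*d*z + 16*d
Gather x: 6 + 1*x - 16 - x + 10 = 0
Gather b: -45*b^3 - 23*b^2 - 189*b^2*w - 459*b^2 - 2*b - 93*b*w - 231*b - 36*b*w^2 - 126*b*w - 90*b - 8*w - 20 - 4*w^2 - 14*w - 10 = -45*b^3 + b^2*(-189*w - 482) + b*(-36*w^2 - 219*w - 323) - 4*w^2 - 22*w - 30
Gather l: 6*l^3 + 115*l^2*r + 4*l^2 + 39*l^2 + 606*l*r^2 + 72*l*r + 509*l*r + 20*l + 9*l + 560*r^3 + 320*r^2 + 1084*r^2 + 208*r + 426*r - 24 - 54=6*l^3 + l^2*(115*r + 43) + l*(606*r^2 + 581*r + 29) + 560*r^3 + 1404*r^2 + 634*r - 78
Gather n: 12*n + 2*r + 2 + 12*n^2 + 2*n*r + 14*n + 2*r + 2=12*n^2 + n*(2*r + 26) + 4*r + 4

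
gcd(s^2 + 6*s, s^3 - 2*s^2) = s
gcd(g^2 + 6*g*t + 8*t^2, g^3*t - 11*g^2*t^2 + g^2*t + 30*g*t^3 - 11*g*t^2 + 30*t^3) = 1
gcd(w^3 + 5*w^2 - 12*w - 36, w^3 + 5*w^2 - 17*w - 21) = w - 3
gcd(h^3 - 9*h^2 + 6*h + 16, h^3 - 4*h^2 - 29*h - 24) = h^2 - 7*h - 8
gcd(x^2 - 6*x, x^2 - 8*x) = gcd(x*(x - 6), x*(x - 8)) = x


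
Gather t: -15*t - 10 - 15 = -15*t - 25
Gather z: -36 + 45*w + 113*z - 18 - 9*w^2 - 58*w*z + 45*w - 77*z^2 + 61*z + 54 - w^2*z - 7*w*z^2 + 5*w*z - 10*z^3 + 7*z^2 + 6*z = -9*w^2 + 90*w - 10*z^3 + z^2*(-7*w - 70) + z*(-w^2 - 53*w + 180)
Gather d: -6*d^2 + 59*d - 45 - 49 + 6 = -6*d^2 + 59*d - 88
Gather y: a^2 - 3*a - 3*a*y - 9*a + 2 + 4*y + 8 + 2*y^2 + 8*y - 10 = a^2 - 12*a + 2*y^2 + y*(12 - 3*a)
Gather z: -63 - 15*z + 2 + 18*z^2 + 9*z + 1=18*z^2 - 6*z - 60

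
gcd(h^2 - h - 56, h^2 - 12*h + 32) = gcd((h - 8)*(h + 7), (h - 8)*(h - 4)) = h - 8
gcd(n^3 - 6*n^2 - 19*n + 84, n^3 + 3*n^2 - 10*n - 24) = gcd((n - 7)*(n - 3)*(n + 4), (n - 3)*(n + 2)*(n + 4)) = n^2 + n - 12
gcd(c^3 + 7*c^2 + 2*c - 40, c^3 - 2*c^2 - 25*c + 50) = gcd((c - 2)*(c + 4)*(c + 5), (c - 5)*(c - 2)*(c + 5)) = c^2 + 3*c - 10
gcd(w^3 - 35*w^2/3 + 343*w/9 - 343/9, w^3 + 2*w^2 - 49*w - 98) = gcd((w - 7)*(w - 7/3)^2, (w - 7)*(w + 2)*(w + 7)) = w - 7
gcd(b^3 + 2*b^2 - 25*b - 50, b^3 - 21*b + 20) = b + 5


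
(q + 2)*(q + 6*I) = q^2 + 2*q + 6*I*q + 12*I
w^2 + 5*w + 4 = (w + 1)*(w + 4)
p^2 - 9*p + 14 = (p - 7)*(p - 2)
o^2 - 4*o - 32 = (o - 8)*(o + 4)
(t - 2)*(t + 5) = t^2 + 3*t - 10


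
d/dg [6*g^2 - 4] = 12*g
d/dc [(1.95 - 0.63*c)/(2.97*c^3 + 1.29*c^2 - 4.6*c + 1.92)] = (3.7422*c^3 - 16.5618*c^2 - 5.031*c + 7.7604)/(8.8209*c^6 + 7.6626*c^5 - 25.6599*c^4 - 0.463199999999999*c^3 + 26.1136*c^2 - 17.664*c + 3.6864)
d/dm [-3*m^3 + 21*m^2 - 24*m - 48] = -9*m^2 + 42*m - 24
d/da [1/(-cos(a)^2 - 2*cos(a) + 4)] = -2*(cos(a) + 1)*sin(a)/(cos(a)^2 + 2*cos(a) - 4)^2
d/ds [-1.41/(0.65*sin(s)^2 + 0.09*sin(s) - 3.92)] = (1.833*sin(s) + 0.1269)*cos(s)/(0.65*sin(s)^2 + 0.09*sin(s) - 3.92)^2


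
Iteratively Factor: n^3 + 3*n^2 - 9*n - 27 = (n + 3)*(n^2 - 9) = (n + 3)^2*(n - 3)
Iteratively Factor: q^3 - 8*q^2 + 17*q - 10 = (q - 1)*(q^2 - 7*q + 10) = (q - 5)*(q - 1)*(q - 2)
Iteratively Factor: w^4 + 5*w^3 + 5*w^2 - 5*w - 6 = (w + 1)*(w^3 + 4*w^2 + w - 6) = (w + 1)*(w + 3)*(w^2 + w - 2) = (w - 1)*(w + 1)*(w + 3)*(w + 2)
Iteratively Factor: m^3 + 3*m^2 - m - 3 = (m + 1)*(m^2 + 2*m - 3) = (m + 1)*(m + 3)*(m - 1)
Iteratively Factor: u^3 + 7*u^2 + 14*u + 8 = (u + 1)*(u^2 + 6*u + 8) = (u + 1)*(u + 2)*(u + 4)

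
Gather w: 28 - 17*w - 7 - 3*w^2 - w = -3*w^2 - 18*w + 21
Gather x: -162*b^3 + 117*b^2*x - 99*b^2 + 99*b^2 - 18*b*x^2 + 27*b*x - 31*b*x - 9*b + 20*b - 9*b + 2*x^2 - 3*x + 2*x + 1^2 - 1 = -162*b^3 + 2*b + x^2*(2 - 18*b) + x*(117*b^2 - 4*b - 1)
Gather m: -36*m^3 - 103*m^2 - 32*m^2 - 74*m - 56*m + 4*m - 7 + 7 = -36*m^3 - 135*m^2 - 126*m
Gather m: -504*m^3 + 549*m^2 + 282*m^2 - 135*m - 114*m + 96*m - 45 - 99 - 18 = -504*m^3 + 831*m^2 - 153*m - 162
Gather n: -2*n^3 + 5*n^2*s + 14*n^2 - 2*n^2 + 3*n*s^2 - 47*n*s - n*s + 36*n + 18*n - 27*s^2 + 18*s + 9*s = -2*n^3 + n^2*(5*s + 12) + n*(3*s^2 - 48*s + 54) - 27*s^2 + 27*s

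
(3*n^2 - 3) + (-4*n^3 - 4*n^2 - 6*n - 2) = -4*n^3 - n^2 - 6*n - 5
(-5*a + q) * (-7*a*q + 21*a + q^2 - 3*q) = 35*a^2*q - 105*a^2 - 12*a*q^2 + 36*a*q + q^3 - 3*q^2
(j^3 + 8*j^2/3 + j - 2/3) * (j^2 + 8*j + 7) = j^5 + 32*j^4/3 + 88*j^3/3 + 26*j^2 + 5*j/3 - 14/3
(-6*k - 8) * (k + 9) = -6*k^2 - 62*k - 72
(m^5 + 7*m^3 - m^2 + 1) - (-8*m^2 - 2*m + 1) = m^5 + 7*m^3 + 7*m^2 + 2*m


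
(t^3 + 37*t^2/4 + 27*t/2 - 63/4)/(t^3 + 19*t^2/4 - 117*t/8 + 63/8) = 2*(t + 3)/(2*t - 3)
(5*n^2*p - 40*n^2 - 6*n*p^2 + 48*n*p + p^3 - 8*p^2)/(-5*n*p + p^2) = -n + 8*n/p + p - 8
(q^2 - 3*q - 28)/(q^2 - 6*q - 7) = (q + 4)/(q + 1)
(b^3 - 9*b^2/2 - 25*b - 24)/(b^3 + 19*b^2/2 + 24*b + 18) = (b - 8)/(b + 6)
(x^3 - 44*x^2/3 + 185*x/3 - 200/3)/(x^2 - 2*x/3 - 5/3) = (x^2 - 13*x + 40)/(x + 1)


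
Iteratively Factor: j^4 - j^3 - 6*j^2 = (j + 2)*(j^3 - 3*j^2) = (j - 3)*(j + 2)*(j^2) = j*(j - 3)*(j + 2)*(j)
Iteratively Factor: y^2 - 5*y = (y - 5)*(y)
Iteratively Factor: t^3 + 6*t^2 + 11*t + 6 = (t + 1)*(t^2 + 5*t + 6) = (t + 1)*(t + 3)*(t + 2)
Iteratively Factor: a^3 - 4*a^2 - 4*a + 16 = (a - 2)*(a^2 - 2*a - 8) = (a - 2)*(a + 2)*(a - 4)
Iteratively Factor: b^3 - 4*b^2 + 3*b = (b - 3)*(b^2 - b) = (b - 3)*(b - 1)*(b)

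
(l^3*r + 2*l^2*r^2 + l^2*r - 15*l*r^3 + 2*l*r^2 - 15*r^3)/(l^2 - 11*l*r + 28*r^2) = r*(l^3 + 2*l^2*r + l^2 - 15*l*r^2 + 2*l*r - 15*r^2)/(l^2 - 11*l*r + 28*r^2)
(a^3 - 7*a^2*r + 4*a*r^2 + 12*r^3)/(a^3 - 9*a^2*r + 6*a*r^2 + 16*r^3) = (-a + 6*r)/(-a + 8*r)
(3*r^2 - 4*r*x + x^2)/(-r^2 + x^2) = (-3*r + x)/(r + x)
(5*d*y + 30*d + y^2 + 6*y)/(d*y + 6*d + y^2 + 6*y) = (5*d + y)/(d + y)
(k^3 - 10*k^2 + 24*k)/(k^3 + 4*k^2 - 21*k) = (k^2 - 10*k + 24)/(k^2 + 4*k - 21)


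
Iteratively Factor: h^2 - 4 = (h - 2)*(h + 2)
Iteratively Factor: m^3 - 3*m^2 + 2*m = (m - 2)*(m^2 - m) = m*(m - 2)*(m - 1)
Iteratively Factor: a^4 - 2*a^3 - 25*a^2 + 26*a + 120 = (a - 5)*(a^3 + 3*a^2 - 10*a - 24) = (a - 5)*(a - 3)*(a^2 + 6*a + 8) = (a - 5)*(a - 3)*(a + 4)*(a + 2)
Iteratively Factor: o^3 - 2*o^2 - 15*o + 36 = (o + 4)*(o^2 - 6*o + 9) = (o - 3)*(o + 4)*(o - 3)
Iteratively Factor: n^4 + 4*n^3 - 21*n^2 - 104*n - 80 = (n + 4)*(n^3 - 21*n - 20) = (n + 4)^2*(n^2 - 4*n - 5) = (n + 1)*(n + 4)^2*(n - 5)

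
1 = 1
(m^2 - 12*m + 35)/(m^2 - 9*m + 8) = (m^2 - 12*m + 35)/(m^2 - 9*m + 8)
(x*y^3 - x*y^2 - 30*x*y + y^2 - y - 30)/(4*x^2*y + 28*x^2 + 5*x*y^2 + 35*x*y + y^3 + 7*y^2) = (x*y^3 - x*y^2 - 30*x*y + y^2 - y - 30)/(4*x^2*y + 28*x^2 + 5*x*y^2 + 35*x*y + y^3 + 7*y^2)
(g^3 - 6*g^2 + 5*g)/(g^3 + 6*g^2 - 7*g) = (g - 5)/(g + 7)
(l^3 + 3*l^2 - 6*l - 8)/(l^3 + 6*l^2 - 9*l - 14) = (l + 4)/(l + 7)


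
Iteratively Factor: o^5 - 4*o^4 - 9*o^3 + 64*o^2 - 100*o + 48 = (o - 2)*(o^4 - 2*o^3 - 13*o^2 + 38*o - 24) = (o - 2)^2*(o^3 - 13*o + 12) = (o - 2)^2*(o - 1)*(o^2 + o - 12) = (o - 3)*(o - 2)^2*(o - 1)*(o + 4)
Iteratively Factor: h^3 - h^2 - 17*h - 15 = (h + 3)*(h^2 - 4*h - 5) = (h + 1)*(h + 3)*(h - 5)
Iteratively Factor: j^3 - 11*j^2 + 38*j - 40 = (j - 2)*(j^2 - 9*j + 20) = (j - 4)*(j - 2)*(j - 5)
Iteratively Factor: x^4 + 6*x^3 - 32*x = (x - 2)*(x^3 + 8*x^2 + 16*x) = (x - 2)*(x + 4)*(x^2 + 4*x) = (x - 2)*(x + 4)^2*(x)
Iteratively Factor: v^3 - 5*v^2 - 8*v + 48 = (v - 4)*(v^2 - v - 12) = (v - 4)^2*(v + 3)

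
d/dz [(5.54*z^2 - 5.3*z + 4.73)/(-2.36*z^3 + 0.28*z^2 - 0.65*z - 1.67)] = (13.0744*z^4 - 25.016*z^3 + 31.3714*z^2 - 21.1524*z + 11.9255)/(5.5696*z^6 - 1.3216*z^5 + 3.1464*z^4 + 7.5184*z^3 - 0.5127*z^2 + 2.171*z + 2.7889)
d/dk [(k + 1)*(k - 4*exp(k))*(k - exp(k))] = (1 - exp(k))*(k + 1)*(k - 4*exp(k)) - (k + 1)*(k - exp(k))*(4*exp(k) - 1) + (k - 4*exp(k))*(k - exp(k))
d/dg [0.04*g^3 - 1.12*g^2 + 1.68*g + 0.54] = 0.12*g^2 - 2.24*g + 1.68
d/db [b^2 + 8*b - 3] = 2*b + 8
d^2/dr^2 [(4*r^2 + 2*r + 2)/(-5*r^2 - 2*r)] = 4*(-5*r^3 - 75*r^2 - 30*r - 4)/(r^3*(125*r^3 + 150*r^2 + 60*r + 8))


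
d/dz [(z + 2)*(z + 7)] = 2*z + 9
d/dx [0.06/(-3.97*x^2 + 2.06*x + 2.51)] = (0.4764*x - 0.1236)/(-3.97*x^2 + 2.06*x + 2.51)^2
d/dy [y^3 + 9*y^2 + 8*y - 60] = 3*y^2 + 18*y + 8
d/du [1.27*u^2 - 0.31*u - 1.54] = 2.54*u - 0.31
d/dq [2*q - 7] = 2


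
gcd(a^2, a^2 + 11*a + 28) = 1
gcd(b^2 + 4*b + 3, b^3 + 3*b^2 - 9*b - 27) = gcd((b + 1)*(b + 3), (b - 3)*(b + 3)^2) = b + 3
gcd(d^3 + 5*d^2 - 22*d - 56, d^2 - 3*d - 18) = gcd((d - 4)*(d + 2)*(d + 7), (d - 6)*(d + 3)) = 1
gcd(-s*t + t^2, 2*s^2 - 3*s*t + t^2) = s - t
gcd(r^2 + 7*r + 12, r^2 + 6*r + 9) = r + 3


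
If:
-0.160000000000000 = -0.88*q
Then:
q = 0.18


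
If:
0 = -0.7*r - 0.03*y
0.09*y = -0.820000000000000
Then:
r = 0.39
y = -9.11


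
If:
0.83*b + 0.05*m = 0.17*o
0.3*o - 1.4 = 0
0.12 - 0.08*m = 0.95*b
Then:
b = 3.04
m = -34.61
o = 4.67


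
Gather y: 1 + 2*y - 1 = 2*y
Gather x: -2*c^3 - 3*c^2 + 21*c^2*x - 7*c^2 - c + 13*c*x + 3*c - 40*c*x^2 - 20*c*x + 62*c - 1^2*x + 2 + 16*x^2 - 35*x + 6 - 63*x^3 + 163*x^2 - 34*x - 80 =-2*c^3 - 10*c^2 + 64*c - 63*x^3 + x^2*(179 - 40*c) + x*(21*c^2 - 7*c - 70) - 72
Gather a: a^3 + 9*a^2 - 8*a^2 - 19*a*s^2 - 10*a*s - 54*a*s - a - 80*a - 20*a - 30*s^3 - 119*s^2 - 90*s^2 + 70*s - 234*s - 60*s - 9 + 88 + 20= a^3 + a^2 + a*(-19*s^2 - 64*s - 101) - 30*s^3 - 209*s^2 - 224*s + 99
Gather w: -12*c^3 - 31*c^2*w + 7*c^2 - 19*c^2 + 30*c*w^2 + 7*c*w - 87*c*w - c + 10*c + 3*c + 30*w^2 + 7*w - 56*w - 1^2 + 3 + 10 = -12*c^3 - 12*c^2 + 12*c + w^2*(30*c + 30) + w*(-31*c^2 - 80*c - 49) + 12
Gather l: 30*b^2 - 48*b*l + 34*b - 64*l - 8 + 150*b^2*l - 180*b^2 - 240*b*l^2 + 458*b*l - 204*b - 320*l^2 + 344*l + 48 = -150*b^2 - 170*b + l^2*(-240*b - 320) + l*(150*b^2 + 410*b + 280) + 40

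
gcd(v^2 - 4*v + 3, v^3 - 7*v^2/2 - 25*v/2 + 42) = v - 3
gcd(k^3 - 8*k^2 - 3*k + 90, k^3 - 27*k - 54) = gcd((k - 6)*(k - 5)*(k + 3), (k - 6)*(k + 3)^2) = k^2 - 3*k - 18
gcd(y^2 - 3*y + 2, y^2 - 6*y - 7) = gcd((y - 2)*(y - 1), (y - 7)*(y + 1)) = 1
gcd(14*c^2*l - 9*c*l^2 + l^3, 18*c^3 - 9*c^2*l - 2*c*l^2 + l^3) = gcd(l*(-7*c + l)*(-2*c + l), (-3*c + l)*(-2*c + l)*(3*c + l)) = 2*c - l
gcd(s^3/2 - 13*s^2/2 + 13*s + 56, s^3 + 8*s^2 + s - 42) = 1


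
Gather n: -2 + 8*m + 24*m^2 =24*m^2 + 8*m - 2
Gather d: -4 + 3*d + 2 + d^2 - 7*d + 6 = d^2 - 4*d + 4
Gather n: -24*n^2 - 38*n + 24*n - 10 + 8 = -24*n^2 - 14*n - 2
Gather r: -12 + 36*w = 36*w - 12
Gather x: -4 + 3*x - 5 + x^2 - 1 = x^2 + 3*x - 10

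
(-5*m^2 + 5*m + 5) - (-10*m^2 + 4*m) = 5*m^2 + m + 5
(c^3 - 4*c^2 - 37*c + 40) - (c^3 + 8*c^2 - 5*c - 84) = -12*c^2 - 32*c + 124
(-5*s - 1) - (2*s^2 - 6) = -2*s^2 - 5*s + 5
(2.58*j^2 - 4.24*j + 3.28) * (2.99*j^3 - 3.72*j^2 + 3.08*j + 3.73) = 7.7142*j^5 - 22.2752*j^4 + 33.5264*j^3 - 15.6374*j^2 - 5.7128*j + 12.2344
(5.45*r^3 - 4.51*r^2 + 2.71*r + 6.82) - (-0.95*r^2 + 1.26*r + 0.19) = 5.45*r^3 - 3.56*r^2 + 1.45*r + 6.63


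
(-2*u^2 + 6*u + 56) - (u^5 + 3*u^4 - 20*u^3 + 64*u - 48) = -u^5 - 3*u^4 + 20*u^3 - 2*u^2 - 58*u + 104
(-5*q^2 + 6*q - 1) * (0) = 0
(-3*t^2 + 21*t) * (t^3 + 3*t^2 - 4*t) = -3*t^5 + 12*t^4 + 75*t^3 - 84*t^2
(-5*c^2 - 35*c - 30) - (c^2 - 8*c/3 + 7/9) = -6*c^2 - 97*c/3 - 277/9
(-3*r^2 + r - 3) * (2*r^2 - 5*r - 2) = -6*r^4 + 17*r^3 - 5*r^2 + 13*r + 6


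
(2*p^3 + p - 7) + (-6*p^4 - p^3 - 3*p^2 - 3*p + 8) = -6*p^4 + p^3 - 3*p^2 - 2*p + 1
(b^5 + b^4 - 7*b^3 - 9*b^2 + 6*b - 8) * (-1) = -b^5 - b^4 + 7*b^3 + 9*b^2 - 6*b + 8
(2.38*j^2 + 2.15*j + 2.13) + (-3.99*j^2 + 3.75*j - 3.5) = -1.61*j^2 + 5.9*j - 1.37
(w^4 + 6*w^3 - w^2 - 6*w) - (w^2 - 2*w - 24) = w^4 + 6*w^3 - 2*w^2 - 4*w + 24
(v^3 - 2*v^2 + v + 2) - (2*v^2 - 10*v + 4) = v^3 - 4*v^2 + 11*v - 2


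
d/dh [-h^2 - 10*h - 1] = -2*h - 10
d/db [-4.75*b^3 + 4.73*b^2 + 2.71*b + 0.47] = -14.25*b^2 + 9.46*b + 2.71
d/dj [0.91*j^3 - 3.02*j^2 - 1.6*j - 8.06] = 2.73*j^2 - 6.04*j - 1.6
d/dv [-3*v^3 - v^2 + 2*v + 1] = -9*v^2 - 2*v + 2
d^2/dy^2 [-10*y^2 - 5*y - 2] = -20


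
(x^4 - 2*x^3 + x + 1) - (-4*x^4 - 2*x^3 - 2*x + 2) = 5*x^4 + 3*x - 1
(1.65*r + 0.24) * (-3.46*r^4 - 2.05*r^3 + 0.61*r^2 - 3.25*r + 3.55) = -5.709*r^5 - 4.2129*r^4 + 0.5145*r^3 - 5.2161*r^2 + 5.0775*r + 0.852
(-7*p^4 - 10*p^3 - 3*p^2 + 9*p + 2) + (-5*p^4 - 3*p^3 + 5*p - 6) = -12*p^4 - 13*p^3 - 3*p^2 + 14*p - 4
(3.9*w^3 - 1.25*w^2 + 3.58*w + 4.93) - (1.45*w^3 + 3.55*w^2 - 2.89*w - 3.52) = 2.45*w^3 - 4.8*w^2 + 6.47*w + 8.45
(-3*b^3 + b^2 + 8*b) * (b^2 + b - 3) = -3*b^5 - 2*b^4 + 18*b^3 + 5*b^2 - 24*b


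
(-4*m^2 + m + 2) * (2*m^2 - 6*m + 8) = -8*m^4 + 26*m^3 - 34*m^2 - 4*m + 16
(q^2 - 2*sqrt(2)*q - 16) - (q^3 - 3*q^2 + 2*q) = -q^3 + 4*q^2 - 2*sqrt(2)*q - 2*q - 16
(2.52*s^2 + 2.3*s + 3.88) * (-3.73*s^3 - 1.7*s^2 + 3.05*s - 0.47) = -9.3996*s^5 - 12.863*s^4 - 10.6964*s^3 - 0.765400000000001*s^2 + 10.753*s - 1.8236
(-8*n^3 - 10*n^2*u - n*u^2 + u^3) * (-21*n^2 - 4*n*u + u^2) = 168*n^5 + 242*n^4*u + 53*n^3*u^2 - 27*n^2*u^3 - 5*n*u^4 + u^5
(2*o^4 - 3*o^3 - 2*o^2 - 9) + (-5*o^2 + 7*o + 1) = 2*o^4 - 3*o^3 - 7*o^2 + 7*o - 8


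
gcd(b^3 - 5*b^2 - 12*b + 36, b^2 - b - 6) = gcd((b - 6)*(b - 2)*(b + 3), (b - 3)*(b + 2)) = 1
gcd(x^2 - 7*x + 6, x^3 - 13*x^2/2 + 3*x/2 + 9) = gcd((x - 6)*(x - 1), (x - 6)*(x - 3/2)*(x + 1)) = x - 6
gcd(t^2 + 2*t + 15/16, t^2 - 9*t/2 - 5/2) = 1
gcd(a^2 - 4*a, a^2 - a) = a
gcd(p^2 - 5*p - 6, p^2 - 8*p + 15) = 1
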